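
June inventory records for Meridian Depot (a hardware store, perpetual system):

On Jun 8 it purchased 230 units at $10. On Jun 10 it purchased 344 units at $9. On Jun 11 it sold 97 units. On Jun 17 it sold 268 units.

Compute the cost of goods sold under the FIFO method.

Jun 11, 97 sold [FIFO — oldest first]: 97 @ $10 = $970
Jun 17, 268 sold [FIFO — oldest first]: 133 @ $10 + 135 @ $9 = $2,545
Total COGS = $970 + $2,545 = $3,515
Ending inventory: 209 @ $9 = $1,881
Check: goods available $5,396 = COGS $3,515 + ending $1,881

COGS = $3,515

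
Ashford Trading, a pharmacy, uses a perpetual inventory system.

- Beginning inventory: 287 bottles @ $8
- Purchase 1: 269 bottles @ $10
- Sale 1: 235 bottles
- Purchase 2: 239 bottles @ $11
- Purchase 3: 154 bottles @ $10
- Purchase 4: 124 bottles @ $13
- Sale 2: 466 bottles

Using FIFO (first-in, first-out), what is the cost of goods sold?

COGS = $6,581

Sale 1 (235) [FIFO — oldest first]: 235 @ $8 = $1,880
Sale 2 (466) [FIFO — oldest first]: 52 @ $8 + 269 @ $10 + 145 @ $11 = $4,701
Total COGS = $1,880 + $4,701 = $6,581
Ending inventory: 94 @ $11 + 154 @ $10 + 124 @ $13 = $4,186
Check: goods available $10,767 = COGS $6,581 + ending $4,186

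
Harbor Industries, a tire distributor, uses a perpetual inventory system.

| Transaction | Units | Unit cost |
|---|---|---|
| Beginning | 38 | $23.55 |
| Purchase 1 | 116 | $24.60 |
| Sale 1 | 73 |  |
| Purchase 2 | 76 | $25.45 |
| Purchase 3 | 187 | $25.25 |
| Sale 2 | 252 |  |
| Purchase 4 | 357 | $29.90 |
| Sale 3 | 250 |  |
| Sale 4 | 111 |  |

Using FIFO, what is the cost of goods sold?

COGS = $18,447.55

Sale 1 (73) [FIFO — oldest first]: 38 @ $23.55 + 35 @ $24.60 = $1,755.90
Sale 2 (252) [FIFO — oldest first]: 81 @ $24.60 + 76 @ $25.45 + 95 @ $25.25 = $6,325.55
Sale 3 (250) [FIFO — oldest first]: 92 @ $25.25 + 158 @ $29.90 = $7,047.20
Sale 4 (111) [FIFO — oldest first]: 111 @ $29.90 = $3,318.90
Total COGS = $1,755.90 + $6,325.55 + $7,047.20 + $3,318.90 = $18,447.55
Ending inventory: 88 @ $29.90 = $2,631.20
Check: goods available $21,078.75 = COGS $18,447.55 + ending $2,631.20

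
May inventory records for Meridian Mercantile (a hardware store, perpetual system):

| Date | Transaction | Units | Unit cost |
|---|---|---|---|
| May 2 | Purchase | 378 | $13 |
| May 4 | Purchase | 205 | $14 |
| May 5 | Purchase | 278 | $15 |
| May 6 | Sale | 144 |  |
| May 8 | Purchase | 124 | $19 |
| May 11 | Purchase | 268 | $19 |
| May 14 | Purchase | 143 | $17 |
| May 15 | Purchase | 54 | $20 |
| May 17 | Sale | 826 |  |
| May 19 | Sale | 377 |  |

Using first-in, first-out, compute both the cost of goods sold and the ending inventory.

May 6, 144 sold [FIFO — oldest first]: 144 @ $13 = $1,872
May 17, 826 sold [FIFO — oldest first]: 234 @ $13 + 205 @ $14 + 278 @ $15 + 109 @ $19 = $12,153
May 19, 377 sold [FIFO — oldest first]: 15 @ $19 + 268 @ $19 + 94 @ $17 = $6,975
Total COGS = $1,872 + $12,153 + $6,975 = $21,000
Ending inventory: 49 @ $17 + 54 @ $20 = $1,913
Check: goods available $22,913 = COGS $21,000 + ending $1,913

COGS = $21,000; ending inventory = $1,913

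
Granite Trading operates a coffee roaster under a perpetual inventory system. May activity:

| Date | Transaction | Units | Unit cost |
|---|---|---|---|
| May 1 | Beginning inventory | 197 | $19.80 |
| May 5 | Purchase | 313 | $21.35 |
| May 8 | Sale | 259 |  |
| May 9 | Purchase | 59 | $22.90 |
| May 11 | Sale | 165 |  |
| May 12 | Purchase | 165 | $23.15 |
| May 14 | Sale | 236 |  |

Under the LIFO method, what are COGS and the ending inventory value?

May 8, 259 sold [LIFO — newest first]: 259 @ $21.35 = $5,529.65
May 11, 165 sold [LIFO — newest first]: 59 @ $22.90 + 54 @ $21.35 + 52 @ $19.80 = $3,533.60
May 14, 236 sold [LIFO — newest first]: 165 @ $23.15 + 71 @ $19.80 = $5,225.55
Total COGS = $5,529.65 + $3,533.60 + $5,225.55 = $14,288.80
Ending inventory: 74 @ $19.80 = $1,465.20

COGS = $14,288.80; ending inventory = $1,465.20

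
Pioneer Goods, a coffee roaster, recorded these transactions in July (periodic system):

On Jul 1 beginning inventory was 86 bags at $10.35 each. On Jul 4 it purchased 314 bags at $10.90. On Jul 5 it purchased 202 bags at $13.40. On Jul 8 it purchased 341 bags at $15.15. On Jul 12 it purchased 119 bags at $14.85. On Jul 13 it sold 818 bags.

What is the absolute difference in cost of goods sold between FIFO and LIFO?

$1,048.60

FIFO COGS: 86 @ $10.35 + 314 @ $10.90 + 202 @ $13.40 + 216 @ $15.15 = $10,291.90
LIFO COGS: 119 @ $14.85 + 341 @ $15.15 + 202 @ $13.40 + 156 @ $10.90 = $11,340.50
Difference = |$10,291.90 − $11,340.50| = $1,048.60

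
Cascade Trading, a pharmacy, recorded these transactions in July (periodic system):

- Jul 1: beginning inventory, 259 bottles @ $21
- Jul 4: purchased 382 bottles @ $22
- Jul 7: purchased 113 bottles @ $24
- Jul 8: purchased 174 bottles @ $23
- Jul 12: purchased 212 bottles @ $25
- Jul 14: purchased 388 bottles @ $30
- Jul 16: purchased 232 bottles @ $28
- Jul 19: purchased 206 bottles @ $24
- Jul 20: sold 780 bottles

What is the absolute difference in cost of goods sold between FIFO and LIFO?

$4,547

FIFO COGS: 259 @ $21 + 382 @ $22 + 113 @ $24 + 26 @ $23 = $17,153
LIFO COGS: 206 @ $24 + 232 @ $28 + 342 @ $30 = $21,700
Difference = |$17,153 − $21,700| = $4,547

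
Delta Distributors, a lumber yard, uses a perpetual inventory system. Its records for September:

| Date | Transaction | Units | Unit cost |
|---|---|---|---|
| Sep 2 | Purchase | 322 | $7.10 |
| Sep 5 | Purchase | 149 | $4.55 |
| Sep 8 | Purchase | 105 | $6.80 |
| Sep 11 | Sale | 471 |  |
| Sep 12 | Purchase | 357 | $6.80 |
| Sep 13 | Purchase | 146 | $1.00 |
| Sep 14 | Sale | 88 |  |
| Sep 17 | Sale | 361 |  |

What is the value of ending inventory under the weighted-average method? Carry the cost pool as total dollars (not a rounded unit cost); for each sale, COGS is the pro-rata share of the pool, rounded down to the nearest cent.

After Sep 2: 322 on hand, pool $2,286.20 (≈ $7.1000 each)
After Sep 5: 471 on hand, pool $2,964.15 (≈ $6.2933 each)
After Sep 8: 576 on hand, pool $3,678.15 (≈ $6.3857 each)
Sep 11, sell 471: 471/576 × $3,678.15 → $3,007.65
After Sep 12: 462 on hand, pool $3,098.10 (≈ $6.7058 each)
After Sep 13: 608 on hand, pool $3,244.10 (≈ $5.3357 each)
Sep 14, sell 88: 88/608 × $3,244.10 → $469.54
Sep 17, sell 361: 361/520 × $2,774.56 → $1,926.18
Total COGS = $3,007.65 + $469.54 + $1,926.18 = $5,403.37
Ending inventory (cost pool remaining) = $848.38
Check: goods available $6,251.75 = COGS $5,403.37 + ending $848.38

Ending inventory = $848.38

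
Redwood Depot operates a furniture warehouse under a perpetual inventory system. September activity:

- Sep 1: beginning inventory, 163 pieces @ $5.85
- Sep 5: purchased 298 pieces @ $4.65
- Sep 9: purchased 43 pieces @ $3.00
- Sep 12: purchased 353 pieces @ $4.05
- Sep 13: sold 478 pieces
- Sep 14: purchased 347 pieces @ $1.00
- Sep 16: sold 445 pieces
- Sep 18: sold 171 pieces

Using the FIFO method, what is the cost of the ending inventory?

Ending inventory = $110.00

Sep 13, 478 sold [FIFO — oldest first]: 163 @ $5.85 + 298 @ $4.65 + 17 @ $3.00 = $2,390.25
Sep 16, 445 sold [FIFO — oldest first]: 26 @ $3.00 + 353 @ $4.05 + 66 @ $1.00 = $1,573.65
Sep 18, 171 sold [FIFO — oldest first]: 171 @ $1.00 = $171.00
Total COGS = $2,390.25 + $1,573.65 + $171.00 = $4,134.90
Ending inventory: 110 @ $1.00 = $110.00
Check: goods available $4,244.90 = COGS $4,134.90 + ending $110.00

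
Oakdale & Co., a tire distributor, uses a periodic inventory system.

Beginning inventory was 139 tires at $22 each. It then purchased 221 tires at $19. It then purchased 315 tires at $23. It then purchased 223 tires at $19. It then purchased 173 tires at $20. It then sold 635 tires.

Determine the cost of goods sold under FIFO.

Sale 1 (635) [FIFO — oldest first]: 139 @ $22 + 221 @ $19 + 275 @ $23 = $13,582
Ending inventory: 40 @ $23 + 223 @ $19 + 173 @ $20 = $8,617

COGS = $13,582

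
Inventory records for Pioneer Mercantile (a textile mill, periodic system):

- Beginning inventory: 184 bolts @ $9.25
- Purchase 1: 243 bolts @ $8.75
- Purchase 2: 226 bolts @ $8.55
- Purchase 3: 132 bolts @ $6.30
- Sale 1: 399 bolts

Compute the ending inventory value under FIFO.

Ending inventory = $3,008.90

Sale 1 (399) [FIFO — oldest first]: 184 @ $9.25 + 215 @ $8.75 = $3,583.25
Ending inventory: 28 @ $8.75 + 226 @ $8.55 + 132 @ $6.30 = $3,008.90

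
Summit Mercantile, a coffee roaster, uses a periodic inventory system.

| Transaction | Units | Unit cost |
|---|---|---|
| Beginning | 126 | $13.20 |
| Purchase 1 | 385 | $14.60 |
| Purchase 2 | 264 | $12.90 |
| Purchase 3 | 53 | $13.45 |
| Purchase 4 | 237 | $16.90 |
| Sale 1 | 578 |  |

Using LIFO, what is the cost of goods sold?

COGS = $8,474.15

Sale 1 (578) [LIFO — newest first]: 237 @ $16.90 + 53 @ $13.45 + 264 @ $12.90 + 24 @ $14.60 = $8,474.15
Ending inventory: 126 @ $13.20 + 361 @ $14.60 = $6,933.80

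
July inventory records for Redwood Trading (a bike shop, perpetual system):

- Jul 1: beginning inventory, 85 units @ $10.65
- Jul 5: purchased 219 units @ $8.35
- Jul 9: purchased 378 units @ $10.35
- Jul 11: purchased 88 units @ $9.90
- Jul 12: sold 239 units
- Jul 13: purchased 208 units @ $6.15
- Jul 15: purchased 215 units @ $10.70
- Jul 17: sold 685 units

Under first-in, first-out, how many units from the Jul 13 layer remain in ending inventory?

Jul 12, 239 sold [FIFO — oldest first]: 85 @ $10.65 + 154 @ $8.35 = $2,191.15
Jul 17, 685 sold [FIFO — oldest first]: 65 @ $8.35 + 378 @ $10.35 + 88 @ $9.90 + 154 @ $6.15 = $6,273.35
Total COGS = $2,191.15 + $6,273.35 = $8,464.50
Ending inventory: 54 @ $6.15 + 215 @ $10.70 = $2,632.60

54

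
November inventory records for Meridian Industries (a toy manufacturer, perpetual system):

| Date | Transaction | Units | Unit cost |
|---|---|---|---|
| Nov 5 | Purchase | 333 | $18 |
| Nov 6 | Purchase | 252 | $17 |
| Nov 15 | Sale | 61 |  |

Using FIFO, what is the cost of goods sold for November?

Nov 15, 61 sold [FIFO — oldest first]: 61 @ $18 = $1,098
Ending inventory: 272 @ $18 + 252 @ $17 = $9,180
Check: goods available $10,278 = COGS $1,098 + ending $9,180

COGS = $1,098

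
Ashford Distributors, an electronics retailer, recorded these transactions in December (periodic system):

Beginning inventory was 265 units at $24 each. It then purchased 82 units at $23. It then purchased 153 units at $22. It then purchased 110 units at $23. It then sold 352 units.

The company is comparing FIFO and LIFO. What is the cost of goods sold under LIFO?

COGS = $7,950

FIFO COGS: 265 @ $24 + 82 @ $23 + 5 @ $22 = $8,356
LIFO COGS: 110 @ $23 + 153 @ $22 + 82 @ $23 + 7 @ $24 = $7,950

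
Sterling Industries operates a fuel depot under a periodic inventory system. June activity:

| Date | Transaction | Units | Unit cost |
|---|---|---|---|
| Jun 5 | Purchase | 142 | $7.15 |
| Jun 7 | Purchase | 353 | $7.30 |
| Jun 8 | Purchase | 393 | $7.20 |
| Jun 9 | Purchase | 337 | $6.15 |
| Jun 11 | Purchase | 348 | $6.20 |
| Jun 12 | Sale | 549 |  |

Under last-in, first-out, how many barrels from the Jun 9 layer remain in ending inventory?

136

Jun 12, 549 sold [LIFO — newest first]: 348 @ $6.20 + 201 @ $6.15 = $3,393.75
Ending inventory: 142 @ $7.15 + 353 @ $7.30 + 393 @ $7.20 + 136 @ $6.15 = $7,258.20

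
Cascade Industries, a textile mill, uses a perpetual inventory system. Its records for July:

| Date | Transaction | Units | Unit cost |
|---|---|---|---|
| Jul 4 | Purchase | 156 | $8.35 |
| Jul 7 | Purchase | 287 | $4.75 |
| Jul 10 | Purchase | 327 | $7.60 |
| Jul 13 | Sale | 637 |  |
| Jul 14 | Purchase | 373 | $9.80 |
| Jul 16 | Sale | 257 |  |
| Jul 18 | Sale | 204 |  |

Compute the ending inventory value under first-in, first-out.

Ending inventory = $441.00

Jul 13, 637 sold [FIFO — oldest first]: 156 @ $8.35 + 287 @ $4.75 + 194 @ $7.60 = $4,140.25
Jul 16, 257 sold [FIFO — oldest first]: 133 @ $7.60 + 124 @ $9.80 = $2,226.00
Jul 18, 204 sold [FIFO — oldest first]: 204 @ $9.80 = $1,999.20
Total COGS = $4,140.25 + $2,226.00 + $1,999.20 = $8,365.45
Ending inventory: 45 @ $9.80 = $441.00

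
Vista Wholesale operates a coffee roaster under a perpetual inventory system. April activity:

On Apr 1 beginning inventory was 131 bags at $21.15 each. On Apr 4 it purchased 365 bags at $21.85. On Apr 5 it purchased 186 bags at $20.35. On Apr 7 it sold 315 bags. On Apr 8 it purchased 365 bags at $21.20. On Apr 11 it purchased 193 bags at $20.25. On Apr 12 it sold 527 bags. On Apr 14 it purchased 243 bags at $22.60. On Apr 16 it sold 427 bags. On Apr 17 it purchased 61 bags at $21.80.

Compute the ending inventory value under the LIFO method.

Apr 7, 315 sold [LIFO — newest first]: 186 @ $20.35 + 129 @ $21.85 = $6,603.75
Apr 12, 527 sold [LIFO — newest first]: 193 @ $20.25 + 334 @ $21.20 = $10,989.05
Apr 16, 427 sold [LIFO — newest first]: 243 @ $22.60 + 31 @ $21.20 + 153 @ $21.85 = $9,492.05
Total COGS = $6,603.75 + $10,989.05 + $9,492.05 = $27,084.85
Ending inventory: 131 @ $21.15 + 83 @ $21.85 + 61 @ $21.80 = $5,914.00

Ending inventory = $5,914.00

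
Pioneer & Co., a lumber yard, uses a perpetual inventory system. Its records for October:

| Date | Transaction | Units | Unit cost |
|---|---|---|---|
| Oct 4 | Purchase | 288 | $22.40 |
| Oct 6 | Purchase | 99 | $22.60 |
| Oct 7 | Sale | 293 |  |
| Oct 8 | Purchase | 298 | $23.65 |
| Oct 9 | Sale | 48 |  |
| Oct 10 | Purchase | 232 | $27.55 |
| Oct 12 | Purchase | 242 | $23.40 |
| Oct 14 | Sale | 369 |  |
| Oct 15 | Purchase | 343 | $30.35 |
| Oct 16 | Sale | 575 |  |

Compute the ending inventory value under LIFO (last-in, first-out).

Oct 7, 293 sold [LIFO — newest first]: 99 @ $22.60 + 194 @ $22.40 = $6,583.00
Oct 9, 48 sold [LIFO — newest first]: 48 @ $23.65 = $1,135.20
Oct 14, 369 sold [LIFO — newest first]: 242 @ $23.40 + 127 @ $27.55 = $9,161.65
Oct 16, 575 sold [LIFO — newest first]: 343 @ $30.35 + 105 @ $27.55 + 127 @ $23.65 = $16,306.35
Total COGS = $6,583.00 + $1,135.20 + $9,161.65 + $16,306.35 = $33,186.20
Ending inventory: 94 @ $22.40 + 123 @ $23.65 = $5,014.55

Ending inventory = $5,014.55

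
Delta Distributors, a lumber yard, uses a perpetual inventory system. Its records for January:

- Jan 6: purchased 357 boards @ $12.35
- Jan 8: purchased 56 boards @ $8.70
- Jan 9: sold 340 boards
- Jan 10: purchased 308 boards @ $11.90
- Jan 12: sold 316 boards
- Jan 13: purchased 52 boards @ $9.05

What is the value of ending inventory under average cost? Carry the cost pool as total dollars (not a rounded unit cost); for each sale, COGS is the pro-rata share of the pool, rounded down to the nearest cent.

Ending inventory = $1,243.55

After Jan 6: 357 on hand, pool $4,408.95 (≈ $12.3500 each)
After Jan 8: 413 on hand, pool $4,896.15 (≈ $11.8551 each)
Jan 9, sell 340: 340/413 × $4,896.15 → $4,030.72
After Jan 10: 381 on hand, pool $4,530.63 (≈ $11.8914 each)
Jan 12, sell 316: 316/381 × $4,530.63 → $3,757.68
After Jan 13: 117 on hand, pool $1,243.55 (≈ $10.6286 each)
Total COGS = $4,030.72 + $3,757.68 = $7,788.40
Ending inventory (cost pool remaining) = $1,243.55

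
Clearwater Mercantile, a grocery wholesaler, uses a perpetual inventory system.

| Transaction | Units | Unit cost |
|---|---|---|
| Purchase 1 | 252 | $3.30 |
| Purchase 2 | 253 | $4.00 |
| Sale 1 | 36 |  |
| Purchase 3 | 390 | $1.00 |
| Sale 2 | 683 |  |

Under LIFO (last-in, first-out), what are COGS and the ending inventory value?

COGS = $1,652.80; ending inventory = $580.80

Sale 1 (36) [LIFO — newest first]: 36 @ $4.00 = $144.00
Sale 2 (683) [LIFO — newest first]: 390 @ $1.00 + 217 @ $4.00 + 76 @ $3.30 = $1,508.80
Total COGS = $144.00 + $1,508.80 = $1,652.80
Ending inventory: 176 @ $3.30 = $580.80
Check: goods available $2,233.60 = COGS $1,652.80 + ending $580.80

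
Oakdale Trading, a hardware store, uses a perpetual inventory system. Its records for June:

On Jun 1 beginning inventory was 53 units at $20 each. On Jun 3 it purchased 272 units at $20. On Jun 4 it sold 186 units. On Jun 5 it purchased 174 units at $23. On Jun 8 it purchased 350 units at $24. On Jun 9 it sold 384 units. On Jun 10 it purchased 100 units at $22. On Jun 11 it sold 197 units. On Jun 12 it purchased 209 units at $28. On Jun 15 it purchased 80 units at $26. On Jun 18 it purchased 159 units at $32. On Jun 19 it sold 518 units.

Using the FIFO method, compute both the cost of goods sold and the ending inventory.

Jun 4, 186 sold [FIFO — oldest first]: 53 @ $20 + 133 @ $20 = $3,720
Jun 9, 384 sold [FIFO — oldest first]: 139 @ $20 + 174 @ $23 + 71 @ $24 = $8,486
Jun 11, 197 sold [FIFO — oldest first]: 197 @ $24 = $4,728
Jun 19, 518 sold [FIFO — oldest first]: 82 @ $24 + 100 @ $22 + 209 @ $28 + 80 @ $26 + 47 @ $32 = $13,604
Total COGS = $3,720 + $8,486 + $4,728 + $13,604 = $30,538
Ending inventory: 112 @ $32 = $3,584
Check: goods available $34,122 = COGS $30,538 + ending $3,584

COGS = $30,538; ending inventory = $3,584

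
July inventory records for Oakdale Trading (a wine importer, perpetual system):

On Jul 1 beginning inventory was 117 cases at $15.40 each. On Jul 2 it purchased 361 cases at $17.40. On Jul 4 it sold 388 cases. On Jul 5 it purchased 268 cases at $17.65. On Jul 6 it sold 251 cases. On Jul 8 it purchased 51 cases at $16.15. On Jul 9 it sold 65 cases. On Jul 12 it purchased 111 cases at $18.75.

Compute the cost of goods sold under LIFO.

COGS = $12,198.10

Jul 4, 388 sold [LIFO — newest first]: 361 @ $17.40 + 27 @ $15.40 = $6,697.20
Jul 6, 251 sold [LIFO — newest first]: 251 @ $17.65 = $4,430.15
Jul 9, 65 sold [LIFO — newest first]: 51 @ $16.15 + 14 @ $17.65 = $1,070.75
Total COGS = $6,697.20 + $4,430.15 + $1,070.75 = $12,198.10
Ending inventory: 90 @ $15.40 + 3 @ $17.65 + 111 @ $18.75 = $3,520.20
Check: goods available $15,718.30 = COGS $12,198.10 + ending $3,520.20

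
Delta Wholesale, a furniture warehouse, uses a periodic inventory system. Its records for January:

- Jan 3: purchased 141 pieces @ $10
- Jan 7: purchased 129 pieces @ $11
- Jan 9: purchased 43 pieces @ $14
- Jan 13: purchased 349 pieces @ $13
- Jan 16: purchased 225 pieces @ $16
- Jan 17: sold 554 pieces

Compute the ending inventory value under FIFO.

Jan 17, 554 sold [FIFO — oldest first]: 141 @ $10 + 129 @ $11 + 43 @ $14 + 241 @ $13 = $6,564
Ending inventory: 108 @ $13 + 225 @ $16 = $5,004
Check: goods available $11,568 = COGS $6,564 + ending $5,004

Ending inventory = $5,004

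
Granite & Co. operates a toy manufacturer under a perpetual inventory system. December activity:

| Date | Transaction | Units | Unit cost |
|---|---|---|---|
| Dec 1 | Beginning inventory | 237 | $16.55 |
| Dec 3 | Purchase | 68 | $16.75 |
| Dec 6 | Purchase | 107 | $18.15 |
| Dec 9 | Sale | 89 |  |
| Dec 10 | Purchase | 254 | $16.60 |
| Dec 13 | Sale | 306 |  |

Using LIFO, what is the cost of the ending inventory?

Dec 9, 89 sold [LIFO — newest first]: 89 @ $18.15 = $1,615.35
Dec 13, 306 sold [LIFO — newest first]: 254 @ $16.60 + 18 @ $18.15 + 34 @ $16.75 = $5,112.60
Total COGS = $1,615.35 + $5,112.60 = $6,727.95
Ending inventory: 237 @ $16.55 + 34 @ $16.75 = $4,491.85

Ending inventory = $4,491.85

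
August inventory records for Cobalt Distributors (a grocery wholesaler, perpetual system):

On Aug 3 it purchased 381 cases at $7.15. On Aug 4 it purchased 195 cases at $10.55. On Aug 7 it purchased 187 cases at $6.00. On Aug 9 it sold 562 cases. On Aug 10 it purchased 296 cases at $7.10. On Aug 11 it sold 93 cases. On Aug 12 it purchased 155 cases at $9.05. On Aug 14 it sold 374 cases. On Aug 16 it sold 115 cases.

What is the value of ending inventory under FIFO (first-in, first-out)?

Aug 9, 562 sold [FIFO — oldest first]: 381 @ $7.15 + 181 @ $10.55 = $4,633.70
Aug 11, 93 sold [FIFO — oldest first]: 14 @ $10.55 + 79 @ $6.00 = $621.70
Aug 14, 374 sold [FIFO — oldest first]: 108 @ $6.00 + 266 @ $7.10 = $2,536.60
Aug 16, 115 sold [FIFO — oldest first]: 30 @ $7.10 + 85 @ $9.05 = $982.25
Total COGS = $4,633.70 + $621.70 + $2,536.60 + $982.25 = $8,774.25
Ending inventory: 70 @ $9.05 = $633.50
Check: goods available $9,407.75 = COGS $8,774.25 + ending $633.50

Ending inventory = $633.50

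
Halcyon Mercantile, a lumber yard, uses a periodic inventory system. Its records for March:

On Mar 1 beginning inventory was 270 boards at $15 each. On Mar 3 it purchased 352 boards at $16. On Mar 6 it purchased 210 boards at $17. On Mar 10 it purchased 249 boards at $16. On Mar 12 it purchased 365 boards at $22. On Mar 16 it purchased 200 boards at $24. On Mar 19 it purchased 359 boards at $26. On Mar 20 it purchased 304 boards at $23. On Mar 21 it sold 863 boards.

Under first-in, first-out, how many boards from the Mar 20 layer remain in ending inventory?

304

Mar 21, 863 sold [FIFO — oldest first]: 270 @ $15 + 352 @ $16 + 210 @ $17 + 31 @ $16 = $13,748
Ending inventory: 218 @ $16 + 365 @ $22 + 200 @ $24 + 359 @ $26 + 304 @ $23 = $32,644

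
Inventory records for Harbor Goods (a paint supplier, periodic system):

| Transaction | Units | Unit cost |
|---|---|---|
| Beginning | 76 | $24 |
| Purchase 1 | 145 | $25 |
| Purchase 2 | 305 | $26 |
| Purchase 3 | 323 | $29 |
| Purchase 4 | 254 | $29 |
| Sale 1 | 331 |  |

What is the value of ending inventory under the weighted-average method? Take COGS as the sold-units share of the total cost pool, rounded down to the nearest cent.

Ending inventory = $21,075.67

Sale 1, sell 331: 331/1103 × $30,112.00 → $9,036.33
Ending inventory (cost pool remaining) = $21,075.67
Check: goods available $30,112.00 = COGS $9,036.33 + ending $21,075.67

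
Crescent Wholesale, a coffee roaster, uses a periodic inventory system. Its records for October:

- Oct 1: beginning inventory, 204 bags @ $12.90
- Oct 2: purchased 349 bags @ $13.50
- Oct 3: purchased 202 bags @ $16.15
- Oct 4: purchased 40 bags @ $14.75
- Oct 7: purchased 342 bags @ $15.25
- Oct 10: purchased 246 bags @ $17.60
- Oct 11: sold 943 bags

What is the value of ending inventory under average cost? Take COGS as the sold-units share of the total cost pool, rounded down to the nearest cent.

Oct 11, sell 943: 943/1383 × $20,740.50 → $14,141.93
Ending inventory (cost pool remaining) = $6,598.57
Check: goods available $20,740.50 = COGS $14,141.93 + ending $6,598.57

Ending inventory = $6,598.57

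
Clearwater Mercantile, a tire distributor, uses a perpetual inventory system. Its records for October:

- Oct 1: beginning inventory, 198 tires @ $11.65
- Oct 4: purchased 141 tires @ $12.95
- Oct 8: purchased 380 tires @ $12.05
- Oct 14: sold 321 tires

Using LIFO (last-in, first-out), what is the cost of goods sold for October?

Oct 14, 321 sold [LIFO — newest first]: 321 @ $12.05 = $3,868.05
Ending inventory: 198 @ $11.65 + 141 @ $12.95 + 59 @ $12.05 = $4,843.60
Check: goods available $8,711.65 = COGS $3,868.05 + ending $4,843.60

COGS = $3,868.05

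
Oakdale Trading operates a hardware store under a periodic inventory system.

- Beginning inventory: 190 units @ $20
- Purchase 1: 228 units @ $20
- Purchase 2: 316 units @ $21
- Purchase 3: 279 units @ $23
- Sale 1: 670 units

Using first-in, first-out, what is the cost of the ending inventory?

Sale 1 (670) [FIFO — oldest first]: 190 @ $20 + 228 @ $20 + 252 @ $21 = $13,652
Ending inventory: 64 @ $21 + 279 @ $23 = $7,761
Check: goods available $21,413 = COGS $13,652 + ending $7,761

Ending inventory = $7,761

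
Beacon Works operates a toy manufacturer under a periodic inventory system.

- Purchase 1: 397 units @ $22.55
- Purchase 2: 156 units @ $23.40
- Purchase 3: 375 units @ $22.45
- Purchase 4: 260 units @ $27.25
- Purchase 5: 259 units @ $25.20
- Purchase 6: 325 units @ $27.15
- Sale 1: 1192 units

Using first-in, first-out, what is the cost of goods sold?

COGS = $28,207.30

Sale 1 (1192) [FIFO — oldest first]: 397 @ $22.55 + 156 @ $23.40 + 375 @ $22.45 + 260 @ $27.25 + 4 @ $25.20 = $28,207.30
Ending inventory: 255 @ $25.20 + 325 @ $27.15 = $15,249.75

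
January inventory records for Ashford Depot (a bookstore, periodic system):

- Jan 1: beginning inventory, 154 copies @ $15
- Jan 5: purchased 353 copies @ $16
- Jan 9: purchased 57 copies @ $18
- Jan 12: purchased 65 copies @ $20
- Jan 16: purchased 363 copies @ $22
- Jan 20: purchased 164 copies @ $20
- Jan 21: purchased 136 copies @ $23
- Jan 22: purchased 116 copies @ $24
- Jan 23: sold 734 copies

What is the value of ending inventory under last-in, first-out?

Jan 23, 734 sold [LIFO — newest first]: 116 @ $24 + 136 @ $23 + 164 @ $20 + 318 @ $22 = $16,188
Ending inventory: 154 @ $15 + 353 @ $16 + 57 @ $18 + 65 @ $20 + 45 @ $22 = $11,274
Check: goods available $27,462 = COGS $16,188 + ending $11,274

Ending inventory = $11,274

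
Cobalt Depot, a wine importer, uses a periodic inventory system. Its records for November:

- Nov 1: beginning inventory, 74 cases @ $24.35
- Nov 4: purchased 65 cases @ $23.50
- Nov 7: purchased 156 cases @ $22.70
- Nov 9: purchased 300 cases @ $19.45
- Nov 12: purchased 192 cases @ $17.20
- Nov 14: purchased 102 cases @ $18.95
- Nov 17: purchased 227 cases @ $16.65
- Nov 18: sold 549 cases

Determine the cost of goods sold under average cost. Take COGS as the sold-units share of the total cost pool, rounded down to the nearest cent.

Nov 18, sell 549: 549/1116 × $21,720.45 → $10,685.06
Ending inventory (cost pool remaining) = $11,035.39
Check: goods available $21,720.45 = COGS $10,685.06 + ending $11,035.39

COGS = $10,685.06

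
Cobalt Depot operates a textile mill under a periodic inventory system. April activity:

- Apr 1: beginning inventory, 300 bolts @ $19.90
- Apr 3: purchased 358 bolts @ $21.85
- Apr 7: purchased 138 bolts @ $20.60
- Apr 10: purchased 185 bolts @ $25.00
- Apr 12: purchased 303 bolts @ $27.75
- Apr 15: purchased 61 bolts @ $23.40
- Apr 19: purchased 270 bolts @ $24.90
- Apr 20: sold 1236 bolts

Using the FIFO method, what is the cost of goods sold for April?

COGS = $28,336.35

Apr 20, 1236 sold [FIFO — oldest first]: 300 @ $19.90 + 358 @ $21.85 + 138 @ $20.60 + 185 @ $25.00 + 255 @ $27.75 = $28,336.35
Ending inventory: 48 @ $27.75 + 61 @ $23.40 + 270 @ $24.90 = $9,482.40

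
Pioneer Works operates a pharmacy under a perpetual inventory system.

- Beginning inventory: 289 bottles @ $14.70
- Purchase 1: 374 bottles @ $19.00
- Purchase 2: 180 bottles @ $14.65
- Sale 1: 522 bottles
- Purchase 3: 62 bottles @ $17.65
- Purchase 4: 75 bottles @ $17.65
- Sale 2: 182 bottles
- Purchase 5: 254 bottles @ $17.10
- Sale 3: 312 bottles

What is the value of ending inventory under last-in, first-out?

Sale 1 (522) [LIFO — newest first]: 180 @ $14.65 + 342 @ $19.00 = $9,135.00
Sale 2 (182) [LIFO — newest first]: 75 @ $17.65 + 62 @ $17.65 + 32 @ $19.00 + 13 @ $14.70 = $3,217.15
Sale 3 (312) [LIFO — newest first]: 254 @ $17.10 + 58 @ $14.70 = $5,196.00
Total COGS = $9,135.00 + $3,217.15 + $5,196.00 = $17,548.15
Ending inventory: 218 @ $14.70 = $3,204.60

Ending inventory = $3,204.60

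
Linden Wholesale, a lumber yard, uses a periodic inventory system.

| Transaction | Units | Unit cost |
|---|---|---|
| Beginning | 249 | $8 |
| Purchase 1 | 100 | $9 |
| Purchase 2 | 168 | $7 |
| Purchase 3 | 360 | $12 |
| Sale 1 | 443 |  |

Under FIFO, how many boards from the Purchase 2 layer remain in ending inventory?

Sale 1 (443) [FIFO — oldest first]: 249 @ $8 + 100 @ $9 + 94 @ $7 = $3,550
Ending inventory: 74 @ $7 + 360 @ $12 = $4,838

74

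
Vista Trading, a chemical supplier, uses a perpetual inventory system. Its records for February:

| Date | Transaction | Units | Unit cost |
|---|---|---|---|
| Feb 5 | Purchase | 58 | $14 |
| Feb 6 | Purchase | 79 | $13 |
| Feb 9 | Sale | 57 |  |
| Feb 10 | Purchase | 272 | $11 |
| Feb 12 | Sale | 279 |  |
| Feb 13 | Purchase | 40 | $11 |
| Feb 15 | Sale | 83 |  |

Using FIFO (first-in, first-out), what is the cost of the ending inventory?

Ending inventory = $330

Feb 9, 57 sold [FIFO — oldest first]: 57 @ $14 = $798
Feb 12, 279 sold [FIFO — oldest first]: 1 @ $14 + 79 @ $13 + 199 @ $11 = $3,230
Feb 15, 83 sold [FIFO — oldest first]: 73 @ $11 + 10 @ $11 = $913
Total COGS = $798 + $3,230 + $913 = $4,941
Ending inventory: 30 @ $11 = $330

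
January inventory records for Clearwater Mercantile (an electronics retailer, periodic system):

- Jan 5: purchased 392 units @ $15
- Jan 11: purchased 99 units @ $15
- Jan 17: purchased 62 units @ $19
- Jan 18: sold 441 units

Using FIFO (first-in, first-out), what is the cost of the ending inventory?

Jan 18, 441 sold [FIFO — oldest first]: 392 @ $15 + 49 @ $15 = $6,615
Ending inventory: 50 @ $15 + 62 @ $19 = $1,928

Ending inventory = $1,928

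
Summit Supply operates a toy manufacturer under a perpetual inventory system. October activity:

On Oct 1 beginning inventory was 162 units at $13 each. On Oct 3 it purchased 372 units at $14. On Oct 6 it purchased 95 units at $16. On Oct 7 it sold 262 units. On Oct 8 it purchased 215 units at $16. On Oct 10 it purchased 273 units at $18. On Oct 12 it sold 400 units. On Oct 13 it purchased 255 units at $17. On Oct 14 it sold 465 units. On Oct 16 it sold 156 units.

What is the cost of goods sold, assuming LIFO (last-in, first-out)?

Oct 7, 262 sold [LIFO — newest first]: 95 @ $16 + 167 @ $14 = $3,858
Oct 12, 400 sold [LIFO — newest first]: 273 @ $18 + 127 @ $16 = $6,946
Oct 14, 465 sold [LIFO — newest first]: 255 @ $17 + 88 @ $16 + 122 @ $14 = $7,451
Oct 16, 156 sold [LIFO — newest first]: 83 @ $14 + 73 @ $13 = $2,111
Total COGS = $3,858 + $6,946 + $7,451 + $2,111 = $20,366
Ending inventory: 89 @ $13 = $1,157

COGS = $20,366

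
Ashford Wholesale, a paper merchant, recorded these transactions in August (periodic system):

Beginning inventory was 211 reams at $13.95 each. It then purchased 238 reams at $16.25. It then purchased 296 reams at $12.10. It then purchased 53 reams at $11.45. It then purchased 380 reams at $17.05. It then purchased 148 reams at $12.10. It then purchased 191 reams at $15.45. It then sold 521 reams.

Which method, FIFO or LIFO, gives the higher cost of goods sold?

FIFO COGS: 211 @ $13.95 + 238 @ $16.25 + 72 @ $12.10 = $7,682.15
LIFO COGS: 191 @ $15.45 + 148 @ $12.10 + 182 @ $17.05 = $7,844.85

LIFO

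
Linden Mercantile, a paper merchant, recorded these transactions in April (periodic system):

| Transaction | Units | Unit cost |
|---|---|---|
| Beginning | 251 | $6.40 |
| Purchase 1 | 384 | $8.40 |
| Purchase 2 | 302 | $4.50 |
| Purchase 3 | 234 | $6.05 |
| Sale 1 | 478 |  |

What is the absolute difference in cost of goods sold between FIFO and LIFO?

FIFO COGS: 251 @ $6.40 + 227 @ $8.40 = $3,513.20
LIFO COGS: 234 @ $6.05 + 244 @ $4.50 = $2,513.70
Difference = |$3,513.20 − $2,513.70| = $999.50

$999.50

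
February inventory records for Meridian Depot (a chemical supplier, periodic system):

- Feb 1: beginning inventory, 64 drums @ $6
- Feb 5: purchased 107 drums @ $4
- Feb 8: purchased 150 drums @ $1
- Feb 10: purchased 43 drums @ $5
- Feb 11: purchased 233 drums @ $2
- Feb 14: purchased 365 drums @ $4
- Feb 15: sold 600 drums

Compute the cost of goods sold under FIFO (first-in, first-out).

Feb 15, 600 sold [FIFO — oldest first]: 64 @ $6 + 107 @ $4 + 150 @ $1 + 43 @ $5 + 233 @ $2 + 3 @ $4 = $1,655
Ending inventory: 362 @ $4 = $1,448
Check: goods available $3,103 = COGS $1,655 + ending $1,448

COGS = $1,655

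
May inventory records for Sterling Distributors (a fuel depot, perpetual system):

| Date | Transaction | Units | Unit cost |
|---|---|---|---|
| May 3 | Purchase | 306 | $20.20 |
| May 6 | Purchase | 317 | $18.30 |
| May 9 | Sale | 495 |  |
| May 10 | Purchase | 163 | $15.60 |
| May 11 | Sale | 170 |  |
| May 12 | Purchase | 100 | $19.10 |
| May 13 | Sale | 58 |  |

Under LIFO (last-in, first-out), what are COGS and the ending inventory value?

May 9, 495 sold [LIFO — newest first]: 317 @ $18.30 + 178 @ $20.20 = $9,396.70
May 11, 170 sold [LIFO — newest first]: 163 @ $15.60 + 7 @ $20.20 = $2,684.20
May 13, 58 sold [LIFO — newest first]: 58 @ $19.10 = $1,107.80
Total COGS = $9,396.70 + $2,684.20 + $1,107.80 = $13,188.70
Ending inventory: 121 @ $20.20 + 42 @ $19.10 = $3,246.40
Check: goods available $16,435.10 = COGS $13,188.70 + ending $3,246.40

COGS = $13,188.70; ending inventory = $3,246.40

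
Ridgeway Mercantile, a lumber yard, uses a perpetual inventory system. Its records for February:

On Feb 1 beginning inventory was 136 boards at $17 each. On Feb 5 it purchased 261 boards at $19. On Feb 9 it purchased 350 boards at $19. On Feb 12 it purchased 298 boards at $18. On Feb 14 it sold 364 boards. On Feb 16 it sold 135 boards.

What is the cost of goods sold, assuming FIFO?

Feb 14, 364 sold [FIFO — oldest first]: 136 @ $17 + 228 @ $19 = $6,644
Feb 16, 135 sold [FIFO — oldest first]: 33 @ $19 + 102 @ $19 = $2,565
Total COGS = $6,644 + $2,565 = $9,209
Ending inventory: 248 @ $19 + 298 @ $18 = $10,076
Check: goods available $19,285 = COGS $9,209 + ending $10,076

COGS = $9,209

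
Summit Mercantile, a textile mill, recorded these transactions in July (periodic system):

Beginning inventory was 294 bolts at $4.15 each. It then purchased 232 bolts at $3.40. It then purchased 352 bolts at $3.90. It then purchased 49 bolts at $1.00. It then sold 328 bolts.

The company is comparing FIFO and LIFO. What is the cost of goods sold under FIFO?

FIFO COGS: 294 @ $4.15 + 34 @ $3.40 = $1,335.70
LIFO COGS: 49 @ $1.00 + 279 @ $3.90 = $1,137.10

COGS = $1,335.70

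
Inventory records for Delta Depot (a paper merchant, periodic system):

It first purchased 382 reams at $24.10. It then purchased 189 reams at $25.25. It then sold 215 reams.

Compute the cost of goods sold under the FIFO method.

COGS = $5,181.50

Sale 1 (215) [FIFO — oldest first]: 215 @ $24.10 = $5,181.50
Ending inventory: 167 @ $24.10 + 189 @ $25.25 = $8,796.95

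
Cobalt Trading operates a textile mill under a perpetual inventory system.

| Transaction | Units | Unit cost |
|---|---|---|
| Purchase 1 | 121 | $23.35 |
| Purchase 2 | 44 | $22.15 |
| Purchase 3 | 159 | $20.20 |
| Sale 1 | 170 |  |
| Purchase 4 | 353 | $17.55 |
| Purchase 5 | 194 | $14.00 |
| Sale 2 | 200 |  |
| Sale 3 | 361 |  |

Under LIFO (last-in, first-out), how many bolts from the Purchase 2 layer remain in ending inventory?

Sale 1 (170) [LIFO — newest first]: 159 @ $20.20 + 11 @ $22.15 = $3,455.45
Sale 2 (200) [LIFO — newest first]: 194 @ $14.00 + 6 @ $17.55 = $2,821.30
Sale 3 (361) [LIFO — newest first]: 347 @ $17.55 + 14 @ $22.15 = $6,399.95
Total COGS = $3,455.45 + $2,821.30 + $6,399.95 = $12,676.70
Ending inventory: 121 @ $23.35 + 19 @ $22.15 = $3,246.20
Check: goods available $15,922.90 = COGS $12,676.70 + ending $3,246.20

19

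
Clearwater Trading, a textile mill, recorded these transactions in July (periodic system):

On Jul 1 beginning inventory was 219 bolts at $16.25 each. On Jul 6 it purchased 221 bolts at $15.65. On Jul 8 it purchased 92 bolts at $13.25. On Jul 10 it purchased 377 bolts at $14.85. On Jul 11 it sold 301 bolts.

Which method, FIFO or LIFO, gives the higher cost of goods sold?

FIFO

FIFO COGS: 219 @ $16.25 + 82 @ $15.65 = $4,842.05
LIFO COGS: 301 @ $14.85 = $4,469.85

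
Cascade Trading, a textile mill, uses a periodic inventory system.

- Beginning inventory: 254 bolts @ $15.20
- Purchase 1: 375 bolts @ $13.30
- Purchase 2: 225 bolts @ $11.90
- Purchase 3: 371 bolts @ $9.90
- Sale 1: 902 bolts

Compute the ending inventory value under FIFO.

Ending inventory = $3,197.70

Sale 1 (902) [FIFO — oldest first]: 254 @ $15.20 + 375 @ $13.30 + 225 @ $11.90 + 48 @ $9.90 = $12,001.00
Ending inventory: 323 @ $9.90 = $3,197.70
Check: goods available $15,198.70 = COGS $12,001.00 + ending $3,197.70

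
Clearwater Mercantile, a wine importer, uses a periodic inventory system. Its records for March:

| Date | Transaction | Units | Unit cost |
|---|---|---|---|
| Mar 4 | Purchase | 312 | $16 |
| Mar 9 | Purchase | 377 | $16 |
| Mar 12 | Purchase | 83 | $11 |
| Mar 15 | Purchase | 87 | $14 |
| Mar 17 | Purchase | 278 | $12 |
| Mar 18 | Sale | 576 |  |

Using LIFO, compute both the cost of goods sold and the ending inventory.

COGS = $7,515; ending inventory = $8,976

Mar 18, 576 sold [LIFO — newest first]: 278 @ $12 + 87 @ $14 + 83 @ $11 + 128 @ $16 = $7,515
Ending inventory: 312 @ $16 + 249 @ $16 = $8,976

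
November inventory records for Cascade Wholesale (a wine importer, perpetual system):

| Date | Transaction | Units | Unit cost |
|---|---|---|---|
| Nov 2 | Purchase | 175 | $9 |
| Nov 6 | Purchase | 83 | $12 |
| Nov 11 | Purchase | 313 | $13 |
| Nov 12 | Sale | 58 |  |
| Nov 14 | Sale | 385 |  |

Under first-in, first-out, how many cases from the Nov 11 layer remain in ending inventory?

Nov 12, 58 sold [FIFO — oldest first]: 58 @ $9 = $522
Nov 14, 385 sold [FIFO — oldest first]: 117 @ $9 + 83 @ $12 + 185 @ $13 = $4,454
Total COGS = $522 + $4,454 = $4,976
Ending inventory: 128 @ $13 = $1,664
Check: goods available $6,640 = COGS $4,976 + ending $1,664

128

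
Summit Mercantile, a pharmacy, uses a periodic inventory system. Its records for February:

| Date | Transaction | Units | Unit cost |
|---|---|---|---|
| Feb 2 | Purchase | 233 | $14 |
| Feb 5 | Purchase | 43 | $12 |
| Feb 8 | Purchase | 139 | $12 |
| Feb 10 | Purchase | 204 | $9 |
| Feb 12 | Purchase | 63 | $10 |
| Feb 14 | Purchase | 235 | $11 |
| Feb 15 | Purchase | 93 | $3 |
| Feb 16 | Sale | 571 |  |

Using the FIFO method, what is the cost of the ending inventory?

Feb 16, 571 sold [FIFO — oldest first]: 233 @ $14 + 43 @ $12 + 139 @ $12 + 156 @ $9 = $6,850
Ending inventory: 48 @ $9 + 63 @ $10 + 235 @ $11 + 93 @ $3 = $3,926

Ending inventory = $3,926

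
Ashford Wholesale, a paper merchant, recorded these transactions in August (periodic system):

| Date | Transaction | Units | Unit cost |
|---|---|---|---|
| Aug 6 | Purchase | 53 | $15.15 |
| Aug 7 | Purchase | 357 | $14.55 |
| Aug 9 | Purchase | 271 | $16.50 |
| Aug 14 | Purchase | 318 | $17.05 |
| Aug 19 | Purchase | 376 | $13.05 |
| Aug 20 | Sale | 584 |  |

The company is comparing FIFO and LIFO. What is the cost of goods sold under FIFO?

COGS = $8,868.30

FIFO COGS: 53 @ $15.15 + 357 @ $14.55 + 174 @ $16.50 = $8,868.30
LIFO COGS: 376 @ $13.05 + 208 @ $17.05 = $8,453.20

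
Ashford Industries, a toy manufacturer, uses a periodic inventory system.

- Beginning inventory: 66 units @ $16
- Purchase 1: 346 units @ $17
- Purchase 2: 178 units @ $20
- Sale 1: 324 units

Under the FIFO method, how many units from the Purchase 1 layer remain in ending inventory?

88

Sale 1 (324) [FIFO — oldest first]: 66 @ $16 + 258 @ $17 = $5,442
Ending inventory: 88 @ $17 + 178 @ $20 = $5,056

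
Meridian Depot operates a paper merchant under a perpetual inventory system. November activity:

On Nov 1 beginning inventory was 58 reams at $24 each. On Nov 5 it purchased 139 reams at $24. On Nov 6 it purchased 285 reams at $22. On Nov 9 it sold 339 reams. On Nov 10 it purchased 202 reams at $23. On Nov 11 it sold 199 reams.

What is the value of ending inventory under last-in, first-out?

Ending inventory = $3,501

Nov 9, 339 sold [LIFO — newest first]: 285 @ $22 + 54 @ $24 = $7,566
Nov 11, 199 sold [LIFO — newest first]: 199 @ $23 = $4,577
Total COGS = $7,566 + $4,577 = $12,143
Ending inventory: 58 @ $24 + 85 @ $24 + 3 @ $23 = $3,501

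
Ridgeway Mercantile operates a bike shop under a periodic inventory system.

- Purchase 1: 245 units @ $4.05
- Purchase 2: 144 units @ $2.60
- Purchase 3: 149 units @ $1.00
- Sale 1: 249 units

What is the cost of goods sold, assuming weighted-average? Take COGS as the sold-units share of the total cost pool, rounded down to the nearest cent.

Sale 1, sell 249: 249/538 × $1,515.65 → $701.48
Ending inventory (cost pool remaining) = $814.17
Check: goods available $1,515.65 = COGS $701.48 + ending $814.17

COGS = $701.48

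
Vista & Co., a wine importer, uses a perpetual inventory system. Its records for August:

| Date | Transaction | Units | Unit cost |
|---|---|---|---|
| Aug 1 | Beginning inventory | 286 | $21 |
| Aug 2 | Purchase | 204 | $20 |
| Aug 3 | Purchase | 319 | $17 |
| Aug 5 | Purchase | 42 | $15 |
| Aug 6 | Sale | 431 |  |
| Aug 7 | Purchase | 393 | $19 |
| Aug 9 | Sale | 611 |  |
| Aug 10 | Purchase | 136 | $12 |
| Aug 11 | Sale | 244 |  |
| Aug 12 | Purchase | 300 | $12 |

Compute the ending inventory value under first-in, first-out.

Ending inventory = $4,728

Aug 6, 431 sold [FIFO — oldest first]: 286 @ $21 + 145 @ $20 = $8,906
Aug 9, 611 sold [FIFO — oldest first]: 59 @ $20 + 319 @ $17 + 42 @ $15 + 191 @ $19 = $10,862
Aug 11, 244 sold [FIFO — oldest first]: 202 @ $19 + 42 @ $12 = $4,342
Total COGS = $8,906 + $10,862 + $4,342 = $24,110
Ending inventory: 94 @ $12 + 300 @ $12 = $4,728
Check: goods available $28,838 = COGS $24,110 + ending $4,728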